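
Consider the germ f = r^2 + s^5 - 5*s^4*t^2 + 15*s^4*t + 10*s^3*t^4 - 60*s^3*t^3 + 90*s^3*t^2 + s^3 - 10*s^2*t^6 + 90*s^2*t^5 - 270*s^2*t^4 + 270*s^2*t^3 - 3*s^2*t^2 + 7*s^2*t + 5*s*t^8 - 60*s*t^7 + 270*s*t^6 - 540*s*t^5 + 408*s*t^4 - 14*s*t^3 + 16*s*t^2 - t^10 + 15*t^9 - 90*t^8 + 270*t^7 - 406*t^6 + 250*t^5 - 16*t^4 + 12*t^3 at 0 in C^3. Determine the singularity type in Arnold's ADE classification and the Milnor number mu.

The Hessian of f at 0 has rank 1. Corank 2; j^3 = (s + 2*t)^2*(s + 3*t) has shape L^2 M (L != M), so D-series; mu = 6 gives D_6.

Type D_6, Milnor number mu = 6.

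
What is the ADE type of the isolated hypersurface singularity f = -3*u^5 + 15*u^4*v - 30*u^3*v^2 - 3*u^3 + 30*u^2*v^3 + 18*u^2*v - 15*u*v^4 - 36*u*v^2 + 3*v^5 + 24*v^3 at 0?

E_8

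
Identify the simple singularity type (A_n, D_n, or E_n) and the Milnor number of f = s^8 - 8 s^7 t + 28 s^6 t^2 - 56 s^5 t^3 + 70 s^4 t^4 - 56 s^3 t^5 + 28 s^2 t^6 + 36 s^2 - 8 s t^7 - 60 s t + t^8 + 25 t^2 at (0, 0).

Type A_{7}, Milnor number mu = 7.

The Hessian of f at 0 is [[72, -60], [-60, 50]] with rank 1, so corank 1. A Groebner basis of the Jacobian ideal J(f) in C{s,t} is {t^7, s - 5*t/6}; counting standard monomials gives mu = 7. Corank 1: A-series; mu = 7 gives A_7.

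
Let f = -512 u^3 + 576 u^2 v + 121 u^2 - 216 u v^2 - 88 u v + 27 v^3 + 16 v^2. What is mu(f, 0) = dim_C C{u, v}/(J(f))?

2

The Hessian of f at 0 is [[242, -88], [-88, 32]] with rank 1, so corank 1. A Groebner basis of the Jacobian ideal J(f) in C{u,v} is {v^2, u - 4*v/11}; counting standard monomials gives mu = 2. Corank 1: A-series; mu = 2 gives A_2.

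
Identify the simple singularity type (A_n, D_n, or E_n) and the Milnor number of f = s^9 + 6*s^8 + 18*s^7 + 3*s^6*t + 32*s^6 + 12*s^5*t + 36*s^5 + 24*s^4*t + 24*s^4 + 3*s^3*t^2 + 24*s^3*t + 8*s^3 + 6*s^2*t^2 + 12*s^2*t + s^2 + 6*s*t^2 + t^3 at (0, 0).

Type A_2, Milnor number mu = 2.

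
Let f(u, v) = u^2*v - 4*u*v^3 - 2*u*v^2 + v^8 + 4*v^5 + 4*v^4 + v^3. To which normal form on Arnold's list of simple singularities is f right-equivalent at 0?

D_{9}

The Hessian of f at 0 has rank 0. Corank 2; j^3 = v*(u - v)^2 has shape L^2 M (L != M), so D-series; mu = 9 gives D_9.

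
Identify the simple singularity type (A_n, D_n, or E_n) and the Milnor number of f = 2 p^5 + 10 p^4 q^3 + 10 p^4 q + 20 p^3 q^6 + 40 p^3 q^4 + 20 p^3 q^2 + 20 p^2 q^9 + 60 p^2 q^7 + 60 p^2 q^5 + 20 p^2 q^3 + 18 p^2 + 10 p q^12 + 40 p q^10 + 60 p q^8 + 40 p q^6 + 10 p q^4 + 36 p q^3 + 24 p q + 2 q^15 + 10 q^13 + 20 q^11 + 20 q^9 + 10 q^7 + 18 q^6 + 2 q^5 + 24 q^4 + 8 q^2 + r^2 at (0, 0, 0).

The Hessian of f at 0 is [[36, 24, 0], [24, 16, 0], [0, 0, 2]] with rank 2, so corank 1. A Groebner basis of the Jacobian ideal J(f) in C{p,q,r} is {p + q^3 + 2*q/3, p^2 - 4*q^2/9, p*q + 2*q^2/3, r}; counting standard monomials gives mu = 4. Corank 1: A-series; mu = 4 gives A_4.

Type A4, Milnor number mu = 4.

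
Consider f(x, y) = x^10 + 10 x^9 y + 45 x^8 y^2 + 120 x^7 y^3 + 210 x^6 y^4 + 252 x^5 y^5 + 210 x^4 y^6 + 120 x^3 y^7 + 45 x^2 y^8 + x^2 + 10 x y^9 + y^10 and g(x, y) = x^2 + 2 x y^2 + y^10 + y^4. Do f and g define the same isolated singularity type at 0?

The Hessian of f at 0 has rank 1. Corank 1: A-series; mu = 9 gives A_9. The Hessian of g at 0 has rank 1. Corank 1: A-series; mu = 9 gives A_9. Both have type A_9, hence right-equivalent.

Yes.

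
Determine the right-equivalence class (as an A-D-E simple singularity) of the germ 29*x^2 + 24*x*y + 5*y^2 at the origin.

A1

The Hessian of f at 0 is [[58, 24], [24, 10]] with rank 2, so corank 0. A Groebner basis of the Jacobian ideal J(f) in C{x,y} is {x, y}; counting standard monomials gives mu = 1. Corank 0: nondegenerate Morse point, so A_1.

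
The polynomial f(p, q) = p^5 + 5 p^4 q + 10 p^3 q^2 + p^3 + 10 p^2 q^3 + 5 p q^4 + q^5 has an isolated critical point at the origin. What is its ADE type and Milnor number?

Type E_{8}, Milnor number mu = 8.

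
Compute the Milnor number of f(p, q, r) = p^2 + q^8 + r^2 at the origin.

7

The Hessian of f at 0 is [[2, 0, 0], [0, 0, 0], [0, 0, 2]] with rank 2, so corank 1. A Groebner basis of the Jacobian ideal J(f) in C{p,q,r} is {q^7, p, r}; counting standard monomials gives mu = 7. Corank 1: A-series; mu = 7 gives A_7.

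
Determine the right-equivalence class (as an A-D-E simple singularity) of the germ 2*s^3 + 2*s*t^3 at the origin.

The Hessian of f at 0 is [[0, 0], [0, 0]] with rank 0, so corank 2. A Groebner basis of the Jacobian ideal J(f) in C{s,t} is {s^3, s*t^2, 3*s^2 + t^3}; counting standard monomials gives mu = 7. Corank 2; j^3 = 2*s^3 is a perfect cube, so E-series; the 4-jet and mu = 7 give E_7.

E7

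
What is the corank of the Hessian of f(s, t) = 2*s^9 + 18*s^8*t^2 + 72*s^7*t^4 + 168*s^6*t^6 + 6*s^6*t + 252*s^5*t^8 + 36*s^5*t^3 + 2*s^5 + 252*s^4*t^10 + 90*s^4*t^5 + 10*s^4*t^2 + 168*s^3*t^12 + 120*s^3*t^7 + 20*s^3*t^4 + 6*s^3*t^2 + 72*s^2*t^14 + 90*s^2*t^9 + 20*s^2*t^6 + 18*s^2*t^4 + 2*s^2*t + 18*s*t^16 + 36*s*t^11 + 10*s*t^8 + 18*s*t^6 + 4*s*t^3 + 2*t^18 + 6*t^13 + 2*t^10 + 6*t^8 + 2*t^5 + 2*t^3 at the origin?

Hessian at 0 has rank 0.

2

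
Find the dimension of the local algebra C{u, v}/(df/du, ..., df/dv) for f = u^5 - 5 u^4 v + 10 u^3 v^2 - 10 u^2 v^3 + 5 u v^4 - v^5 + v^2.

4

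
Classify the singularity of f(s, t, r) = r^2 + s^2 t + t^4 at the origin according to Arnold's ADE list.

The Hessian of f at 0 has rank 1. Corank 2; j^3 = s^2*t has shape L^2 M (L != M), so D-series; mu = 5 gives D_5.

D5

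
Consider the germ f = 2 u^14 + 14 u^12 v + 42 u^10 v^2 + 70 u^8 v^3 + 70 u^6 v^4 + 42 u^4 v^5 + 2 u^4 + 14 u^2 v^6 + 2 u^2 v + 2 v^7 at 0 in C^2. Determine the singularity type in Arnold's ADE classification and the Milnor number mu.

Type D_{8}, Milnor number mu = 8.

The Hessian of f at 0 has rank 0. Corank 2; j^3 = 2*u^2*v has shape L^2 M (L != M), so D-series; mu = 8 gives D_8.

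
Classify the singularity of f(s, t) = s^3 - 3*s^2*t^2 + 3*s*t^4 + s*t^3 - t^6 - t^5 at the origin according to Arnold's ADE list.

E7

The Hessian of f at 0 has rank 0. Corank 2; j^3 = s^3 is a perfect cube, so E-series; the 4-jet and mu = 7 give E_7.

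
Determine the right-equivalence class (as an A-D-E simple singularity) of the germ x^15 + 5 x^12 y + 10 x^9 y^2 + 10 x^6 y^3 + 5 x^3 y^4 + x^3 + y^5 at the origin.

E_{8}

The Hessian of f at 0 is [[0, 0], [0, 0]] with rank 0, so corank 2. A Groebner basis of the Jacobian ideal J(f) in C{x,y} is {y^4, x^2}; counting standard monomials gives mu = 8. Corank 2; j^3 = x^3 is a perfect cube, so E-series; the 5-jet and mu = 8 give E_8.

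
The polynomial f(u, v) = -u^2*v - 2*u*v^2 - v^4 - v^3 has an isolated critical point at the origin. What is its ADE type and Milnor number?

Type D_{5}, Milnor number mu = 5.

The Hessian of f at 0 has rank 0. Corank 2; j^3 = -v*(u + v)^2 has shape L^2 M (L != M), so D-series; mu = 5 gives D_5.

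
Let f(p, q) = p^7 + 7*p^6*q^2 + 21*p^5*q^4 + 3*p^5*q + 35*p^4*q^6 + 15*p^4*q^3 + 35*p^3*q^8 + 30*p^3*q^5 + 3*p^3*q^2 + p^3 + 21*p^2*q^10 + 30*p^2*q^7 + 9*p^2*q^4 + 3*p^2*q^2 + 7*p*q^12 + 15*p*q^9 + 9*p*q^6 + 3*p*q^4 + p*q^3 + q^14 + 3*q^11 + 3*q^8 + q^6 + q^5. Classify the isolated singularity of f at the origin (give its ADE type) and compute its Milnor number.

Type E7, Milnor number mu = 7.

The Hessian of f at 0 is [[0, 0], [0, 0]] with rank 0, so corank 2. A Groebner basis of the Jacobian ideal J(f) in C{p,q} is {-p^2 + q^4 - q^3/3, p^3, p^2*q + p^2/3 + q^3/9, p^2 + p*q^2 + q^3/3}; counting standard monomials gives mu = 7. Corank 2; j^3 = p^3 is a perfect cube, so E-series; the 4-jet and mu = 7 give E_7.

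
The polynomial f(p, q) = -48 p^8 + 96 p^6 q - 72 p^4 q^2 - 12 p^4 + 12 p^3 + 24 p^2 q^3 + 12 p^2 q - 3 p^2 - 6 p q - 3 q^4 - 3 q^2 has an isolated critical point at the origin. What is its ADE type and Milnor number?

Type A3, Milnor number mu = 3.

The Hessian of f at 0 has rank 1. Corank 1: A-series; mu = 3 gives A_3.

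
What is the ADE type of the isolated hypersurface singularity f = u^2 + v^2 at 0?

The Hessian of f at 0 is [[2, 0], [0, 2]] with rank 2, so corank 0. A Groebner basis of the Jacobian ideal J(f) in C{u,v} is {u, v}; counting standard monomials gives mu = 1. Corank 0: nondegenerate Morse point, so A_1.

A1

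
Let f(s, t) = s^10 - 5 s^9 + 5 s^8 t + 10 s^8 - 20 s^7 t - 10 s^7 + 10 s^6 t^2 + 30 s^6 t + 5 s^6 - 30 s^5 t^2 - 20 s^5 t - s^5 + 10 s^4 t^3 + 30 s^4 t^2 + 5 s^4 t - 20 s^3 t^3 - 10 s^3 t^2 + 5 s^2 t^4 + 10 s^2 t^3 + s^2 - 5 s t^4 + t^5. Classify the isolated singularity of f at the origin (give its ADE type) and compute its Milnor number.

Type A4, Milnor number mu = 4.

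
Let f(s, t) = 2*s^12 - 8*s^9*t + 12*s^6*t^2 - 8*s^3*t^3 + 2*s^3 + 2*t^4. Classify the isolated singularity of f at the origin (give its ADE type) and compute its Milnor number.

The Hessian of f at 0 is [[0, 0], [0, 0]] with rank 0, so corank 2. A Groebner basis of the Jacobian ideal J(f) in C{s,t} is {t^3, s^2}; counting standard monomials gives mu = 6. Corank 2; j^3 = 2*s^3 is a perfect cube, so E-series; the 4-jet and mu = 6 give E_6.

Type E6, Milnor number mu = 6.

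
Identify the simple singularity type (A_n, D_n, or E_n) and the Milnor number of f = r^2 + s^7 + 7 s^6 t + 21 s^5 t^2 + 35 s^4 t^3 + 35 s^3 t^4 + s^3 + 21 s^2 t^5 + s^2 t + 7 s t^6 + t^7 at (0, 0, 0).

The Hessian of f at 0 has rank 1. Corank 2; j^3 = s^2*(s + t) has shape L^2 M (L != M), so D-series; mu = 8 gives D_8.

Type D_8, Milnor number mu = 8.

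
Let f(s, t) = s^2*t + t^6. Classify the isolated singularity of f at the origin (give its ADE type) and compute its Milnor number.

The Hessian of f at 0 is [[0, 0], [0, 0]] with rank 0, so corank 2. A Groebner basis of the Jacobian ideal J(f) in C{s,t} is {s^2/6 + t^5, s^3, s*t}; counting standard monomials gives mu = 7. Corank 2; j^3 = s^2*t has shape L^2 M (L != M), so D-series; mu = 7 gives D_7.

Type D_7, Milnor number mu = 7.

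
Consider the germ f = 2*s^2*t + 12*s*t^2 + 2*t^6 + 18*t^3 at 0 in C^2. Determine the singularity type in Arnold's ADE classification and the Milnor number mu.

Type D_7, Milnor number mu = 7.

The Hessian of f at 0 is [[0, 0], [0, 0]] with rank 0, so corank 2. A Groebner basis of the Jacobian ideal J(f) in C{s,t} is {s^2/6 + t^5 - 3*t^2/2, s^3 + 27*t^3, s*t + 3*t^2}; counting standard monomials gives mu = 7. Corank 2; j^3 = 2*t*(s + 3*t)^2 has shape L^2 M (L != M), so D-series; mu = 7 gives D_7.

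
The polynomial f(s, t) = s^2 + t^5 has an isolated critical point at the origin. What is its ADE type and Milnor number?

Type A_{4}, Milnor number mu = 4.

The Hessian of f at 0 has rank 1. Corank 1: A-series; mu = 4 gives A_4.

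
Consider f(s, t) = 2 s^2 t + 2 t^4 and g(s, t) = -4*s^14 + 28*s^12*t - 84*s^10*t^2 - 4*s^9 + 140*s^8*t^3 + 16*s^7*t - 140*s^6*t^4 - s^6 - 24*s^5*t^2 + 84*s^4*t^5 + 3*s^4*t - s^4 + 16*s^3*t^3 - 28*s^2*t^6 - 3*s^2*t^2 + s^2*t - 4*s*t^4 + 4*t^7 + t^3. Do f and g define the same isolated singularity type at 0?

No.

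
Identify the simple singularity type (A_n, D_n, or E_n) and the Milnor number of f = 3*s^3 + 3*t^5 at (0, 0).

Type E8, Milnor number mu = 8.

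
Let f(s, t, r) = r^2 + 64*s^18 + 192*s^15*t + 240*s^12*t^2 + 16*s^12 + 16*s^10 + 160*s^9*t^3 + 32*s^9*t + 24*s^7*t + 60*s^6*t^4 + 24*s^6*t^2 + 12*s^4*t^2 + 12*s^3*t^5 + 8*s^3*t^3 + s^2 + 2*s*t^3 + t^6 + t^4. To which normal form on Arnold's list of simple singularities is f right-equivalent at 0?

The Hessian of f at 0 has rank 2. Corank 1: A-series; mu = 3 gives A_3.

A_3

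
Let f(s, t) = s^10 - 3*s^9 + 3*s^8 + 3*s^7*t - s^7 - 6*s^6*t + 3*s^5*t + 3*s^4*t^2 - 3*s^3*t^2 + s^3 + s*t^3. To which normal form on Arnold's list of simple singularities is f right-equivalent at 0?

E_7

The Hessian of f at 0 has rank 0. Corank 2; j^3 = s^3 is a perfect cube, so E-series; the 4-jet and mu = 7 give E_7.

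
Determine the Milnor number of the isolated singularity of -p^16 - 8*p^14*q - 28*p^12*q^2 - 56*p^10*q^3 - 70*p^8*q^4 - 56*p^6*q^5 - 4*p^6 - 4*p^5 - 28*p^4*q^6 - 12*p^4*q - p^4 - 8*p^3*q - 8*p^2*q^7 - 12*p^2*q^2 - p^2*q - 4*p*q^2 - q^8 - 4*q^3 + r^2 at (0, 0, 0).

9

The Hessian of f at 0 is [[0, 0, 0], [0, 0, 0], [0, 0, 2]] with rank 1, so corank 2. A Groebner basis of the Jacobian ideal J(f) in C{p,q,r} is {p^4 + p^3/2 - p*q/2 - q^2, 511*p^3/16 + 16*p^2 + p*q^3 - 3*p*q^2/2 + 129*p*q/4 - 3*q^3/2 + q^2/2, -2045*p^3/32 - 32*p^2 + 7*p*q^2/4 - 2059*p*q/32 + q^4 + 3*q^3/2 - 11*q^2/16, p^2*q + p*q/2 + q^2, r}; counting standard monomials gives mu = 9. Corank 2; j^3 = -q*(p + 2*q)^2 has shape L^2 M (L != M), so D-series; mu = 9 gives D_9.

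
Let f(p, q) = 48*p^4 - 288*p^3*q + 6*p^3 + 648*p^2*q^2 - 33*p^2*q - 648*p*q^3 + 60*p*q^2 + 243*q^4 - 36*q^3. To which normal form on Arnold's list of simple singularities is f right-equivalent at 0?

The Hessian of f at 0 has rank 0. Corank 2; j^3 = 3*(p - 2*q)^2*(2*p - 3*q) has shape L^2 M (L != M), so D-series; mu = 5 gives D_5.

D_{5}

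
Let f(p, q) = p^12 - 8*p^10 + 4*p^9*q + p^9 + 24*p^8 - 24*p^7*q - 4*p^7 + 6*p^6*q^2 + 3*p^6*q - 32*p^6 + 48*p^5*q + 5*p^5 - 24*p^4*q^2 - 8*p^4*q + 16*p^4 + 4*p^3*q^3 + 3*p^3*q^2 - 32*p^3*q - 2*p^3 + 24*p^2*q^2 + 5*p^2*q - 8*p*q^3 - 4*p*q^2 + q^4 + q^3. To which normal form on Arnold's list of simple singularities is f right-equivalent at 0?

D_5

The Hessian of f at 0 has rank 0. Corank 2; j^3 = -(p - q)^2*(2*p - q) has shape L^2 M (L != M), so D-series; mu = 5 gives D_5.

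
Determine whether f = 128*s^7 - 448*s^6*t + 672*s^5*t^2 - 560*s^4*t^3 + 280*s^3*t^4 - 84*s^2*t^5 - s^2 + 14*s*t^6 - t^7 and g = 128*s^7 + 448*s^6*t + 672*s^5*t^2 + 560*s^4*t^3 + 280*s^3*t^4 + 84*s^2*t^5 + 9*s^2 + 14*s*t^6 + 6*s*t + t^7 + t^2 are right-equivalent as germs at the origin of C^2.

Yes.

The Hessian of f at 0 is [[-2, 0], [0, 0]] with rank 1, so corank 1. A Groebner basis of the Jacobian ideal J(f) in C{s,t} is {t^6, s}; counting standard monomials gives mu = 6. Corank 1: A-series; mu = 6 gives A_6. The Hessian of g at 0 is [[18, 6], [6, 2]] with rank 1, so corank 1. A Groebner basis of the Jacobian ideal J(g) in C{s,t} is {t^6, s + t/3}; counting standard monomials gives mu = 6. Corank 1: A-series; mu = 6 gives A_6. Both have type A_6, hence right-equivalent.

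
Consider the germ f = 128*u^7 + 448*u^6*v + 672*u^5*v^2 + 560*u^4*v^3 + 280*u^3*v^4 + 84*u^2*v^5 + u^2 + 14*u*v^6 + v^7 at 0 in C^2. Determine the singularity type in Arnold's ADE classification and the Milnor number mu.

Type A_6, Milnor number mu = 6.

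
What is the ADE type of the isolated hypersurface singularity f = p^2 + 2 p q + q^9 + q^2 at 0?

A_{8}

The Hessian of f at 0 has rank 1. Corank 1: A-series; mu = 8 gives A_8.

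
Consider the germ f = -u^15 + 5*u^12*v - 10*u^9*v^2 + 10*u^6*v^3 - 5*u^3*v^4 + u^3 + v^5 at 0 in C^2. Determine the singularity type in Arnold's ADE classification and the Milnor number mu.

The Hessian of f at 0 has rank 0. Corank 2; j^3 = u^3 is a perfect cube, so E-series; the 5-jet and mu = 8 give E_8.

Type E8, Milnor number mu = 8.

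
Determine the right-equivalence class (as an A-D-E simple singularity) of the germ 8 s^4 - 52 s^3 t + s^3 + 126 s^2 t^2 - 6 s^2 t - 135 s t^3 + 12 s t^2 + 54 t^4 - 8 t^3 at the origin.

E_7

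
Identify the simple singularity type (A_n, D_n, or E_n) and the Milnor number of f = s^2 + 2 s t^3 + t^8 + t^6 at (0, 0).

The Hessian of f at 0 is [[2, 0], [0, 0]] with rank 1, so corank 1. A Groebner basis of the Jacobian ideal J(f) in C{s,t} is {s^3, s^2*t, s + t^3}; counting standard monomials gives mu = 7. Corank 1: A-series; mu = 7 gives A_7.

Type A_7, Milnor number mu = 7.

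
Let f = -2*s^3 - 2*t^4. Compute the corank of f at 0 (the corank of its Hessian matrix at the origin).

2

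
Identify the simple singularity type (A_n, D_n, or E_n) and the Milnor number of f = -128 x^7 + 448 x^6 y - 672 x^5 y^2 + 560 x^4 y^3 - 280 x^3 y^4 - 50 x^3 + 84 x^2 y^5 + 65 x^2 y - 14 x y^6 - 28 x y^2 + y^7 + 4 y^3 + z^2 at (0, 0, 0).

Type D_{8}, Milnor number mu = 8.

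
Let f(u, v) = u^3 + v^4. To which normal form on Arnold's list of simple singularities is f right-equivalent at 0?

E6

The Hessian of f at 0 has rank 0. Corank 2; j^3 = u^3 is a perfect cube, so E-series; the 4-jet and mu = 6 give E_6.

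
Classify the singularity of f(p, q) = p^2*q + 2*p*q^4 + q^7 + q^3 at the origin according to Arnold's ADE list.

The Hessian of f at 0 is [[0, 0], [0, 0]] with rank 0, so corank 2. A Groebner basis of the Jacobian ideal J(f) in C{p,q} is {q^3, p^2 + 3*q^2, p*q}; counting standard monomials gives mu = 4. Corank 2; j^3 = q*(p^2 + q^2) splits into three distinct lines over C (the quadratic factor has nonzero discriminant), so D_4.

D_4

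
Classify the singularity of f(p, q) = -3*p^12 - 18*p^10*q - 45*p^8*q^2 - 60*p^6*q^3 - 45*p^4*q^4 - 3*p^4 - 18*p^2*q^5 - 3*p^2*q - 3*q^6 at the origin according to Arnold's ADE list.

The Hessian of f at 0 has rank 0. Corank 2; j^3 = -3*p^2*q has shape L^2 M (L != M), so D-series; mu = 7 gives D_7.

D7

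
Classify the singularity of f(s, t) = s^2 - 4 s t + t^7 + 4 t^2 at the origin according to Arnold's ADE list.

A6

The Hessian of f at 0 has rank 1. Corank 1: A-series; mu = 6 gives A_6.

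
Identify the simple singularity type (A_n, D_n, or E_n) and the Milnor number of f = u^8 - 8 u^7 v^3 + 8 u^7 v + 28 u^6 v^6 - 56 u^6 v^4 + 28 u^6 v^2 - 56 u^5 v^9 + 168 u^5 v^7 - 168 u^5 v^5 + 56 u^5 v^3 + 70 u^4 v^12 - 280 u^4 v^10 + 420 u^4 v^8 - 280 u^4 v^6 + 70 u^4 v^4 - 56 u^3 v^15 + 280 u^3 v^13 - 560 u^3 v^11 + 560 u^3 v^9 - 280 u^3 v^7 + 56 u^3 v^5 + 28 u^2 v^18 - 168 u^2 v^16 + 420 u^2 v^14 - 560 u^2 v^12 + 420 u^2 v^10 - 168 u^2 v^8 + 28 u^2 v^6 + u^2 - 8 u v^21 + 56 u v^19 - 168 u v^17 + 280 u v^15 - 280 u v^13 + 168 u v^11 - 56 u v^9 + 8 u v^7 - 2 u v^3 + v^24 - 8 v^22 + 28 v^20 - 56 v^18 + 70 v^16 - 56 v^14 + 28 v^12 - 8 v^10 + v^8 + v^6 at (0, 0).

Type A7, Milnor number mu = 7.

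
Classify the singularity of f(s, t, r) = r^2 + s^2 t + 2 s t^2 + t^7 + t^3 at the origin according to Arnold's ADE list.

D_{8}

The Hessian of f at 0 is [[0, 0, 0], [0, 0, 0], [0, 0, 2]] with rank 1, so corank 2. A Groebner basis of the Jacobian ideal J(f) in C{s,t,r} is {s^2/7 + t^6 - t^2/7, s^3 + t^3, s*t + t^2, r}; counting standard monomials gives mu = 8. Corank 2; j^3 = t*(s + t)^2 has shape L^2 M (L != M), so D-series; mu = 8 gives D_8.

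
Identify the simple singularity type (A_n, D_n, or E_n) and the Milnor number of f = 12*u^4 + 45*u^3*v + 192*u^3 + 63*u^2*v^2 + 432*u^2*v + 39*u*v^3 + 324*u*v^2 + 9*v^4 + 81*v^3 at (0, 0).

Type E_{7}, Milnor number mu = 7.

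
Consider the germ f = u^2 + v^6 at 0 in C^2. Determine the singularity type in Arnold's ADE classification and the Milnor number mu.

Type A_{5}, Milnor number mu = 5.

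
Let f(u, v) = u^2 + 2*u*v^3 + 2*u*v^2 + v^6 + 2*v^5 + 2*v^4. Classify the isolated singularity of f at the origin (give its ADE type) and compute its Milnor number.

The Hessian of f at 0 has rank 1. Corank 1: A-series; mu = 3 gives A_3.

Type A_3, Milnor number mu = 3.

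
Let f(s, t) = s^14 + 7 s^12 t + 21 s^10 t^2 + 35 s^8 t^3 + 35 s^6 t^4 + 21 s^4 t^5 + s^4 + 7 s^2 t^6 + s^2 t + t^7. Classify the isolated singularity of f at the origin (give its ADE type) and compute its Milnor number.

The Hessian of f at 0 is [[0, 0], [0, 0]] with rank 0, so corank 2. A Groebner basis of the Jacobian ideal J(f) in C{s,t} is {s^2/7 + t^6, s^3, s*t}; counting standard monomials gives mu = 8. Corank 2; j^3 = s^2*t has shape L^2 M (L != M), so D-series; mu = 8 gives D_8.

Type D8, Milnor number mu = 8.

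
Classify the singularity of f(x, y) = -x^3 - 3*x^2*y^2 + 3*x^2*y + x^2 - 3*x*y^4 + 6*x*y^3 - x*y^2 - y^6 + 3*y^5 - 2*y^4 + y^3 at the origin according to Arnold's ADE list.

A_{2}

The Hessian of f at 0 has rank 1. Corank 1: A-series; mu = 2 gives A_2.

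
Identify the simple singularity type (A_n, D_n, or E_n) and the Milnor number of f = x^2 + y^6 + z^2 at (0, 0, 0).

The Hessian of f at 0 has rank 2. Corank 1: A-series; mu = 5 gives A_5.

Type A_{5}, Milnor number mu = 5.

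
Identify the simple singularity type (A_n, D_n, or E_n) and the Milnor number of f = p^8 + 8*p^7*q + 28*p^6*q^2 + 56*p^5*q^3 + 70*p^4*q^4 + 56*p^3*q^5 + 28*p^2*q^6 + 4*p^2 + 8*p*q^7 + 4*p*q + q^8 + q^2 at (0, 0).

Type A7, Milnor number mu = 7.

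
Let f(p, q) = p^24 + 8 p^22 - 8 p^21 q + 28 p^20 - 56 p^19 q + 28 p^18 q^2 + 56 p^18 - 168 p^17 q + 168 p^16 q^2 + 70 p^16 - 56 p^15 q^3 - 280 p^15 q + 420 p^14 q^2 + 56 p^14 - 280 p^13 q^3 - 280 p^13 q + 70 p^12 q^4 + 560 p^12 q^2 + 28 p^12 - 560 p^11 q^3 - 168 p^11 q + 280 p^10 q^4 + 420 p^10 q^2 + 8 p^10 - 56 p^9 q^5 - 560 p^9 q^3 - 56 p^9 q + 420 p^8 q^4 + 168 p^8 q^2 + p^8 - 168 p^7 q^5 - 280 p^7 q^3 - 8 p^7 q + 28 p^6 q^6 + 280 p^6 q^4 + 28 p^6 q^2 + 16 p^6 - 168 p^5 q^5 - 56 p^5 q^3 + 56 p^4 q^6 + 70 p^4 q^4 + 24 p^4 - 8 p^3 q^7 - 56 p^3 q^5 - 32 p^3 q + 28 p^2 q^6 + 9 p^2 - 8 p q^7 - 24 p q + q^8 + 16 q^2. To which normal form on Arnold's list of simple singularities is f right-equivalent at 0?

A7

The Hessian of f at 0 has rank 1. Corank 1: A-series; mu = 7 gives A_7.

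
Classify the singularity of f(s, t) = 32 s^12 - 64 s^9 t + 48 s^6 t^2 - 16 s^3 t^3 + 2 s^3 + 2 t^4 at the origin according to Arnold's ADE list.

The Hessian of f at 0 has rank 0. Corank 2; j^3 = 2*s^3 is a perfect cube, so E-series; the 4-jet and mu = 6 give E_6.

E_{6}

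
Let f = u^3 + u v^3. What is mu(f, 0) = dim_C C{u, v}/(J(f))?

The Hessian of f at 0 has rank 0. Corank 2; j^3 = u^3 is a perfect cube, so E-series; the 4-jet and mu = 7 give E_7.

7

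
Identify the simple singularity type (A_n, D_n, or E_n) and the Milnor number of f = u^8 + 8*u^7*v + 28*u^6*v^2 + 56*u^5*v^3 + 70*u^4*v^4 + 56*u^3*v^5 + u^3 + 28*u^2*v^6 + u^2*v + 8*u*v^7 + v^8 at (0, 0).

Type D_9, Milnor number mu = 9.

The Hessian of f at 0 is [[0, 0], [0, 0]] with rank 0, so corank 2. A Groebner basis of the Jacobian ideal J(f) in C{u,v} is {-u*v/8 + v^7, u*v^2, u^2 + u*v}; counting standard monomials gives mu = 9. Corank 2; j^3 = u^2*(u + v) has shape L^2 M (L != M), so D-series; mu = 9 gives D_9.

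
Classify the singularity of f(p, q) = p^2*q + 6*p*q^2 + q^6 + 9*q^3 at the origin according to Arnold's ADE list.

The Hessian of f at 0 is [[0, 0], [0, 0]] with rank 0, so corank 2. A Groebner basis of the Jacobian ideal J(f) in C{p,q} is {p^2/6 + q^5 - 3*q^2/2, p^3 + 27*q^3, p*q + 3*q^2}; counting standard monomials gives mu = 7. Corank 2; j^3 = q*(p + 3*q)^2 has shape L^2 M (L != M), so D-series; mu = 7 gives D_7.

D_{7}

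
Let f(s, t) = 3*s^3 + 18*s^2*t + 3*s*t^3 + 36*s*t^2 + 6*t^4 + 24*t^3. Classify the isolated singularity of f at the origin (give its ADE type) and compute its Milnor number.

Type E7, Milnor number mu = 7.

The Hessian of f at 0 has rank 0. Corank 2; j^3 = 3*(s + 2*t)^3 is a perfect cube, so E-series; the 4-jet and mu = 7 give E_7.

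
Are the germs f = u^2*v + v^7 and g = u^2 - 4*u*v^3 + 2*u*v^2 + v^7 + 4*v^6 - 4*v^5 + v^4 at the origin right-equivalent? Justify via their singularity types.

No.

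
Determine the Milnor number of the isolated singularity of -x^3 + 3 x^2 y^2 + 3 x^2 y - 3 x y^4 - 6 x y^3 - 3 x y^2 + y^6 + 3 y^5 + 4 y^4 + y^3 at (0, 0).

6

The Hessian of f at 0 has rank 0. Corank 2; j^3 = -(x - y)^3 is a perfect cube, so E-series; the 4-jet and mu = 6 give E_6.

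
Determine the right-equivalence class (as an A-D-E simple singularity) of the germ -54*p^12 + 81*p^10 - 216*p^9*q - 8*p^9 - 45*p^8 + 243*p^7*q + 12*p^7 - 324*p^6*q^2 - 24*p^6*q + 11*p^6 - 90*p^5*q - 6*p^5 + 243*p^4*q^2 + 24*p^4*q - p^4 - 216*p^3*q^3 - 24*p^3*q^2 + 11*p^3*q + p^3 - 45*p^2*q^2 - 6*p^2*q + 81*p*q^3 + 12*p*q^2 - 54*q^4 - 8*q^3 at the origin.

E7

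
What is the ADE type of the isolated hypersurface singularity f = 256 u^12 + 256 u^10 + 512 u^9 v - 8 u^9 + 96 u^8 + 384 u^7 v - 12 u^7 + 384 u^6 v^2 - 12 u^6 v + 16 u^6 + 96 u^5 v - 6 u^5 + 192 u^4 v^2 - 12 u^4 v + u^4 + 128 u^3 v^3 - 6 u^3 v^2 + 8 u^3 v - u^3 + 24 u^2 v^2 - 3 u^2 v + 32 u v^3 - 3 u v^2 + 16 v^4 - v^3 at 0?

The Hessian of f at 0 is [[0, 0], [0, 0]] with rank 0, so corank 2. A Groebner basis of the Jacobian ideal J(f) in C{u,v} is {v^4, u*v^2 + 4*v^3/3, u^2 + 2*u*v + v^2}; counting standard monomials gives mu = 6. Corank 2; j^3 = -(u + v)^3 is a perfect cube, so E-series; the 4-jet and mu = 6 give E_6.

E6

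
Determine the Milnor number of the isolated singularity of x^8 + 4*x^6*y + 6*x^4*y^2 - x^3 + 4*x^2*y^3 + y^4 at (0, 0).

6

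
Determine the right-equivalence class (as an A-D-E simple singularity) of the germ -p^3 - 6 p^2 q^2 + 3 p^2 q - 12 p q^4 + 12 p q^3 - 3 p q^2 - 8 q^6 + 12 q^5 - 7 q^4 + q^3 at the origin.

E_6

The Hessian of f at 0 has rank 0. Corank 2; j^3 = -(p - q)^3 is a perfect cube, so E-series; the 4-jet and mu = 6 give E_6.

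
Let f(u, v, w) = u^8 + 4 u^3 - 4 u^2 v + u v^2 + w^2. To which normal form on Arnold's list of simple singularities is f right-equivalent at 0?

The Hessian of f at 0 is [[0, 0, 0], [0, 0, 0], [0, 0, 2]] with rank 1, so corank 2. A Groebner basis of the Jacobian ideal J(f) in C{u,v,w} is {-32*u*v + v^7 + 16*v^2, u*v^2 - v^3/2, u^2 - u*v/2, w}; counting standard monomials gives mu = 9. Corank 2; j^3 = u*(2*u - v)^2 has shape L^2 M (L != M), so D-series; mu = 9 gives D_9.

D_{9}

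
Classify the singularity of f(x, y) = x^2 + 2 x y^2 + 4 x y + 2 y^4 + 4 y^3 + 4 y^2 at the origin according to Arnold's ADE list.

A3

The Hessian of f at 0 is [[2, 4], [4, 8]] with rank 1, so corank 1. A Groebner basis of the Jacobian ideal J(f) in C{x,y} is {x^2 + 4*x + 8*y, x*y - 2*x - 4*y, x + y^2 + 2*y}; counting standard monomials gives mu = 3. Corank 1: A-series; mu = 3 gives A_3.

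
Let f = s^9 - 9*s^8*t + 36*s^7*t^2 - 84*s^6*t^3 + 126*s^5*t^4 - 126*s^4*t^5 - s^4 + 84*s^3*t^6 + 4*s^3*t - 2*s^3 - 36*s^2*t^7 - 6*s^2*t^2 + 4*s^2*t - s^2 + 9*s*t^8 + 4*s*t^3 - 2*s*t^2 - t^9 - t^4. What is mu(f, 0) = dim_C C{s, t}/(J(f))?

The Hessian of f at 0 has rank 1. Corank 1: A-series; mu = 8 gives A_8.

8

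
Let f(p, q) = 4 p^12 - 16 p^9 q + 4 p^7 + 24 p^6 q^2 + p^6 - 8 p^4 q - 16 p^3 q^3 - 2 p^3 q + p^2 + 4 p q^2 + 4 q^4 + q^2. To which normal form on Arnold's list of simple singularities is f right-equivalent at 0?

A1

The Hessian of f at 0 has rank 2. Corank 0: nondegenerate Morse point, so A_1.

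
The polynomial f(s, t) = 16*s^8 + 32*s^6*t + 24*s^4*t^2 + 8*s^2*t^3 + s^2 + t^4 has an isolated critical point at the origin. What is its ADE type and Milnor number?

The Hessian of f at 0 is [[2, 0], [0, 0]] with rank 1, so corank 1. A Groebner basis of the Jacobian ideal J(f) in C{s,t} is {t^3, s}; counting standard monomials gives mu = 3. Corank 1: A-series; mu = 3 gives A_3.

Type A3, Milnor number mu = 3.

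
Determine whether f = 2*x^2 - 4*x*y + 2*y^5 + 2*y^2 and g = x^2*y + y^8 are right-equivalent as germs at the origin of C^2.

The Hessian of f at 0 has rank 1. Corank 1: A-series; mu = 4 gives A_4. The Hessian of g at 0 has rank 0. Corank 2; j^3 = x^2*y has shape L^2 M (L != M), so D-series; mu = 9 gives D_9. f is A_4 but g is D_9, hence not right-equivalent.

No.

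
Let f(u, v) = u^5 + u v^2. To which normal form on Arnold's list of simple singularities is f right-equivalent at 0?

The Hessian of f at 0 has rank 0. Corank 2; j^3 = u*v^2 has shape L^2 M (L != M), so D-series; mu = 6 gives D_6.

D6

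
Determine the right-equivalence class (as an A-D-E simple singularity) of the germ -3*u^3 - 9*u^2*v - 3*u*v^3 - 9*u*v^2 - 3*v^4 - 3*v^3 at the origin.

The Hessian of f at 0 has rank 0. Corank 2; j^3 = -3*(u + v)^3 is a perfect cube, so E-series; the 4-jet and mu = 7 give E_7.

E_7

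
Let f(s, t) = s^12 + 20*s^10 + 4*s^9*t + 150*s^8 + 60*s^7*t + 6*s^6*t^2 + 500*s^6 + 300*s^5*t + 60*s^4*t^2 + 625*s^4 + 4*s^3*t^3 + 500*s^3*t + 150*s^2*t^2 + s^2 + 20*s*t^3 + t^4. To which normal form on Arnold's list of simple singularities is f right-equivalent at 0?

A_3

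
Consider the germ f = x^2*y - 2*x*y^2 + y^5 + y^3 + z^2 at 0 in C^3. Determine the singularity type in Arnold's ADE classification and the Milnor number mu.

The Hessian of f at 0 is [[0, 0, 0], [0, 0, 0], [0, 0, 2]] with rank 1, so corank 2. A Groebner basis of the Jacobian ideal J(f) in C{x,y,z} is {x^2/5 + y^4 - y^2/5, x^3 - y^3, x*y - y^2, z}; counting standard monomials gives mu = 6. Corank 2; j^3 = y*(x - y)^2 has shape L^2 M (L != M), so D-series; mu = 6 gives D_6.

Type D6, Milnor number mu = 6.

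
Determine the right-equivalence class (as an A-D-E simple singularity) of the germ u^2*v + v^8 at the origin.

D_9

The Hessian of f at 0 has rank 0. Corank 2; j^3 = u^2*v has shape L^2 M (L != M), so D-series; mu = 9 gives D_9.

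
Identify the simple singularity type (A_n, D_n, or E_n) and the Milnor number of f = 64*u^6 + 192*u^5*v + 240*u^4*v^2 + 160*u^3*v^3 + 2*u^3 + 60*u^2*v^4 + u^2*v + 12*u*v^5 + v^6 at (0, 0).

Type D_7, Milnor number mu = 7.

The Hessian of f at 0 has rank 0. Corank 2; j^3 = u^2*(2*u + v) has shape L^2 M (L != M), so D-series; mu = 7 gives D_7.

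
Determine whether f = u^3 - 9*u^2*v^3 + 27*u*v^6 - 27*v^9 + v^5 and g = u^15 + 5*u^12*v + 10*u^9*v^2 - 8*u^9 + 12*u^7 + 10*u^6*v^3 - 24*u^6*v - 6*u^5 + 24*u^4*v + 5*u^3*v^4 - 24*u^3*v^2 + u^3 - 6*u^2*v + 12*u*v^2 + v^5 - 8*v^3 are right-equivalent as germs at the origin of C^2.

Yes.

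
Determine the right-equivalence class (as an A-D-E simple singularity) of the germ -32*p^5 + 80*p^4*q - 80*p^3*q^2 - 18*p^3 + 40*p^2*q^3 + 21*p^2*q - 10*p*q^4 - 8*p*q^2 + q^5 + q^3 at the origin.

The Hessian of f at 0 has rank 0. Corank 2; j^3 = -(2*p - q)*(3*p - q)^2 has shape L^2 M (L != M), so D-series; mu = 6 gives D_6.

D6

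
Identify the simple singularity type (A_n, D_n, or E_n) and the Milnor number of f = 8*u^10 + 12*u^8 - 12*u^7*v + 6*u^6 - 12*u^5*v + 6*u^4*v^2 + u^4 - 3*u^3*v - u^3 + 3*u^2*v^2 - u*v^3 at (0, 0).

Type E_{7}, Milnor number mu = 7.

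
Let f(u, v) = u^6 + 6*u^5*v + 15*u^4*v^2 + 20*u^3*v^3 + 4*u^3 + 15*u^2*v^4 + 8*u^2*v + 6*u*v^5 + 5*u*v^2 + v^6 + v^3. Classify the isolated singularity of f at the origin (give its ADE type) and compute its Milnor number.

Type D7, Milnor number mu = 7.

The Hessian of f at 0 has rank 0. Corank 2; j^3 = (u + v)*(2*u + v)^2 has shape L^2 M (L != M), so D-series; mu = 7 gives D_7.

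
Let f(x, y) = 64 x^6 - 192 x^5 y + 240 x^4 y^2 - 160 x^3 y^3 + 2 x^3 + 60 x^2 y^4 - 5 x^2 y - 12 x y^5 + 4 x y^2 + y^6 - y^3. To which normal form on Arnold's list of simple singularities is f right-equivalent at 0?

D_{7}

The Hessian of f at 0 has rank 0. Corank 2; j^3 = (x - y)^2*(2*x - y) has shape L^2 M (L != M), so D-series; mu = 7 gives D_7.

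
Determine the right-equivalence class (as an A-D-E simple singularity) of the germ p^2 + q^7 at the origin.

A6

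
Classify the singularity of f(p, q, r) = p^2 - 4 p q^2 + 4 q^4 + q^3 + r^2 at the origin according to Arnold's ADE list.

A_{2}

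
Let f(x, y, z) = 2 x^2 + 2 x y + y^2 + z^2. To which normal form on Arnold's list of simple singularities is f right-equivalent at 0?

A_1

The Hessian of f at 0 is [[4, 2, 0], [2, 2, 0], [0, 0, 2]] with rank 3, so corank 0. A Groebner basis of the Jacobian ideal J(f) in C{x,y,z} is {x, y, z}; counting standard monomials gives mu = 1. Corank 0: nondegenerate Morse point, so A_1.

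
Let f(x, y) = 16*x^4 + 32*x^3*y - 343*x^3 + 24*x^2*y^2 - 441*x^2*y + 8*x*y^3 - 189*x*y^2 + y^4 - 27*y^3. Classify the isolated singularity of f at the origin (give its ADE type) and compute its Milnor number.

The Hessian of f at 0 has rank 0. Corank 2; j^3 = -(7*x + 3*y)^3 is a perfect cube, so E-series; the 4-jet and mu = 6 give E_6.

Type E_6, Milnor number mu = 6.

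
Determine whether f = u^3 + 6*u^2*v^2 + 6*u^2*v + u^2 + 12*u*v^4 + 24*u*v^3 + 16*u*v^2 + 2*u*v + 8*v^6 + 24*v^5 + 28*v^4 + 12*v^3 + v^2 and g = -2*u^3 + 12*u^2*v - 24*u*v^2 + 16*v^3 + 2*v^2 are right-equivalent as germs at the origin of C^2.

Yes.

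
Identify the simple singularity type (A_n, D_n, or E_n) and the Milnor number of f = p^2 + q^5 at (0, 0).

Type A4, Milnor number mu = 4.

The Hessian of f at 0 has rank 1. Corank 1: A-series; mu = 4 gives A_4.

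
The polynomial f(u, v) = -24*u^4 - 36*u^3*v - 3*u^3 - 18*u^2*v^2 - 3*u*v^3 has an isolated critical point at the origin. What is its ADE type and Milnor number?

Type E_7, Milnor number mu = 7.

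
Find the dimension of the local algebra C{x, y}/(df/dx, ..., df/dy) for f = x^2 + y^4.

The Hessian of f at 0 has rank 1. Corank 1: A-series; mu = 3 gives A_3.

3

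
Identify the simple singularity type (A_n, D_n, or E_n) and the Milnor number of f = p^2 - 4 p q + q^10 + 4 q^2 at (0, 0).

Type A9, Milnor number mu = 9.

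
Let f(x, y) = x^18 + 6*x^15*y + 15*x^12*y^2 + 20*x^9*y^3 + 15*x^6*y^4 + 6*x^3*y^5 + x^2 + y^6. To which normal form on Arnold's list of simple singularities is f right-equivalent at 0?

The Hessian of f at 0 is [[2, 0], [0, 0]] with rank 1, so corank 1. A Groebner basis of the Jacobian ideal J(f) in C{x,y} is {y^5, x}; counting standard monomials gives mu = 5. Corank 1: A-series; mu = 5 gives A_5.

A5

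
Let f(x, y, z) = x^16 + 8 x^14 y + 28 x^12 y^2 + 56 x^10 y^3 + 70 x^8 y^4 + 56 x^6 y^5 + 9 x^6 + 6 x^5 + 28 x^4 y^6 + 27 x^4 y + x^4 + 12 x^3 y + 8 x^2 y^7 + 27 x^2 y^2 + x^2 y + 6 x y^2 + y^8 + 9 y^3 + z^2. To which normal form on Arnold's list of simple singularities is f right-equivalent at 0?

D_{9}

The Hessian of f at 0 is [[0, 0, 0], [0, 0, 0], [0, 0, 2]] with rank 1, so corank 2. A Groebner basis of the Jacobian ideal J(f) in C{x,y,z} is {x^4 + x^3/3 - x*y/3 - y^2, 531433*x^3/648 + 2187*x^2/8 + x*y^3 - 2*x*y^2/3 + 531473*x*y/648 - y^3 + 4*y^2/27, -177145*x^3/162 - 729*x^2/2 + 14*x*y^2/27 - 531463*x*y/486 + y^4 + 2*y^3/3 - 11*y^2/81, x^2*y + x*y/3 + y^2, z}; counting standard monomials gives mu = 9. Corank 2; j^3 = y*(x + 3*y)^2 has shape L^2 M (L != M), so D-series; mu = 9 gives D_9.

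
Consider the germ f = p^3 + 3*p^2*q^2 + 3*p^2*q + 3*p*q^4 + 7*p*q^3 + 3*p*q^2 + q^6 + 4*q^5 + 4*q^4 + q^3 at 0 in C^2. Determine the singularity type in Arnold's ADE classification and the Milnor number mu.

Type E7, Milnor number mu = 7.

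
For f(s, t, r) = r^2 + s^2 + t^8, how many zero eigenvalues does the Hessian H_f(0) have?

1

Hessian at 0 has rank 2.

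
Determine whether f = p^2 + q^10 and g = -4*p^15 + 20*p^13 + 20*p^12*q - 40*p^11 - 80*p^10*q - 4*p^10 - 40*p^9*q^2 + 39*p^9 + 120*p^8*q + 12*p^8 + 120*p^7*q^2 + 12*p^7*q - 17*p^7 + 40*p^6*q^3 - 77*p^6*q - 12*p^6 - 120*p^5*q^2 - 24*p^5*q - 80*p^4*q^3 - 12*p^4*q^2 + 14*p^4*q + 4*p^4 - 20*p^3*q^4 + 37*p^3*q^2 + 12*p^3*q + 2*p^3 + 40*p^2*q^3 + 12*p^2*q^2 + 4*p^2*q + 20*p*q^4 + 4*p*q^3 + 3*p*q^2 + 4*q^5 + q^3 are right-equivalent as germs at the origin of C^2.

The Hessian of f at 0 has rank 1. Corank 1: A-series; mu = 9 gives A_9. The Hessian of g at 0 has rank 0. Corank 2; j^3 = (p + q)*(2*p^2 + 2*p*q + q^2) splits into three distinct lines over C (the quadratic factor has nonzero discriminant), so D_4. f is A_9 but g is D_4, hence not right-equivalent.

No.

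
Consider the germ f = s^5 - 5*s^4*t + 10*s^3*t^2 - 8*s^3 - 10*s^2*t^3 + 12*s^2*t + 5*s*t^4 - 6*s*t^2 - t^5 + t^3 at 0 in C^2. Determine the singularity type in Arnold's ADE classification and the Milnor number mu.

The Hessian of f at 0 has rank 0. Corank 2; j^3 = -(2*s - t)^3 is a perfect cube, so E-series; the 5-jet and mu = 8 give E_8.

Type E8, Milnor number mu = 8.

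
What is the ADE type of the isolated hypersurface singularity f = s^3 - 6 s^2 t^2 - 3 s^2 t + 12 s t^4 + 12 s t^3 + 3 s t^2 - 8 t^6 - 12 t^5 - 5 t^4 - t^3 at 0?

E6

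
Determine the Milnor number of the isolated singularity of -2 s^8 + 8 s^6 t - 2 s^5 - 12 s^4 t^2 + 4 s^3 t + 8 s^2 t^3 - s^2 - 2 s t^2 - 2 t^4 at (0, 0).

The Hessian of f at 0 has rank 1. Corank 1: A-series; mu = 3 gives A_3.

3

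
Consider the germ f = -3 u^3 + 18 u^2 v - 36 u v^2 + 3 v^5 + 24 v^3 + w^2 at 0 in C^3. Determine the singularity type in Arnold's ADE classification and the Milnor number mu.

The Hessian of f at 0 has rank 1. Corank 2; j^3 = -3*(u - 2*v)^3 is a perfect cube, so E-series; the 5-jet and mu = 8 give E_8.

Type E8, Milnor number mu = 8.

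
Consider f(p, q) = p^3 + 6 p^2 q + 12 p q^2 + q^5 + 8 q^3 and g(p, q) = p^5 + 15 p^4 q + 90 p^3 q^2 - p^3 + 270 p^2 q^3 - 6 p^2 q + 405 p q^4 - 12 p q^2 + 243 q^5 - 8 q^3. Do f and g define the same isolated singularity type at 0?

The Hessian of f at 0 has rank 0. Corank 2; j^3 = (p + 2*q)^3 is a perfect cube, so E-series; the 5-jet and mu = 8 give E_8. The Hessian of g at 0 has rank 0. Corank 2; j^3 = -(p + 2*q)^3 is a perfect cube, so E-series; the 5-jet and mu = 8 give E_8. Both have type E_8, hence right-equivalent.

Yes.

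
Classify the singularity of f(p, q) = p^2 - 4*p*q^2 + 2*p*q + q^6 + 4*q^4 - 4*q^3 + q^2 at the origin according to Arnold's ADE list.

The Hessian of f at 0 is [[2, 2], [2, 2]] with rank 1, so corank 1. A Groebner basis of the Jacobian ideal J(f) in C{p,q} is {p^3 - 3*p^2/2 - 5*p*q/2 - p/2 - q/2, p^2*q + p^2 + 3*p*q/2 + p/4 + q/4, -p/2 + q^2 - q/2}; counting standard monomials gives mu = 5. Corank 1: A-series; mu = 5 gives A_5.

A5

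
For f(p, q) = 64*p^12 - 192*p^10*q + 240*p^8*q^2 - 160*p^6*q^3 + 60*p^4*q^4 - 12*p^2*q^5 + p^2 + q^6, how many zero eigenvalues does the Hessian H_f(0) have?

1

Hessian at 0 has rank 1.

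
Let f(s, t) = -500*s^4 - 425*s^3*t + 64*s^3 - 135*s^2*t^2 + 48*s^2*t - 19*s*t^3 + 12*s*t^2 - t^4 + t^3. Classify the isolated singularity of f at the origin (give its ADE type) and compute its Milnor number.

Type E_7, Milnor number mu = 7.

The Hessian of f at 0 has rank 0. Corank 2; j^3 = (4*s + t)^3 is a perfect cube, so E-series; the 4-jet and mu = 7 give E_7.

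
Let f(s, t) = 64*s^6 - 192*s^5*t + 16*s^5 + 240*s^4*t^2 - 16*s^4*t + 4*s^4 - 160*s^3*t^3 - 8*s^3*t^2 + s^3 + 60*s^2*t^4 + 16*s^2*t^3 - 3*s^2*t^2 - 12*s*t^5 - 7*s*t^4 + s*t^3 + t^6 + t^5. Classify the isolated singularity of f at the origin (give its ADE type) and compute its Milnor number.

Type E_7, Milnor number mu = 7.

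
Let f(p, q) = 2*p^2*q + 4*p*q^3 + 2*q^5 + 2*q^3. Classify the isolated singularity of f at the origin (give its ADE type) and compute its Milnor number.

Type D4, Milnor number mu = 4.

The Hessian of f at 0 is [[0, 0], [0, 0]] with rank 0, so corank 2. A Groebner basis of the Jacobian ideal J(f) in C{p,q} is {q^3, p^2 + 3*q^2, p*q}; counting standard monomials gives mu = 4. Corank 2; j^3 = 2*q*(p^2 + q^2) splits into three distinct lines over C (the quadratic factor has nonzero discriminant), so D_4.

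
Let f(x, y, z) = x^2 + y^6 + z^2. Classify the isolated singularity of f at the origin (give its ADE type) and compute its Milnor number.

Type A_{5}, Milnor number mu = 5.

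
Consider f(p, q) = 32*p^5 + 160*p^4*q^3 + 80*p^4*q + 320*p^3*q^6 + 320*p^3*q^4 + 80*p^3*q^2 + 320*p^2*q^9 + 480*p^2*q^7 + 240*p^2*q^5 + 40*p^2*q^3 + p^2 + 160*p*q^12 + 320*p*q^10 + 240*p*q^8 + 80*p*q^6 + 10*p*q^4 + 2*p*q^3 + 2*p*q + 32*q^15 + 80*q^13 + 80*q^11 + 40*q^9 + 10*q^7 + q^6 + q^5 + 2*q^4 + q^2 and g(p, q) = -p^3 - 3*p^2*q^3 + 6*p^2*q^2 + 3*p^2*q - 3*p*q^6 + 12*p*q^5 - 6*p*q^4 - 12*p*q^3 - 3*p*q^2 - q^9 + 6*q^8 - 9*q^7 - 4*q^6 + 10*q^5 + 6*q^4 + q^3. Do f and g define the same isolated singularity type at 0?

No.

The Hessian of f at 0 is [[2, 2], [2, 2]] with rank 1, so corank 1. A Groebner basis of the Jacobian ideal J(f) in C{p,q} is {p + q^3 + q, p^2 - q^2, p*q + q^2}; counting standard monomials gives mu = 4. Corank 1: A-series; mu = 4 gives A_4. The Hessian of g at 0 is [[0, 0], [0, 0]] with rank 0, so corank 2. A Groebner basis of the Jacobian ideal J(g) in C{p,q} is {p^2/2 + p*q^3 - 2*p*q^2 - p*q + 2*q^3 + q^2/2, q^4, p^3 + 6*p^2 - 27*p*q^2 - 12*p*q + 26*q^3 + 6*q^2, p^2*q + 2*p^2 - 10*p*q^2 - 4*p*q + 9*q^3 + 2*q^2}; counting standard monomials gives mu = 8. Corank 2; j^3 = -(p - q)^3 is a perfect cube, so E-series; the 5-jet and mu = 8 give E_8. f is A_4 but g is E_8, hence not right-equivalent.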